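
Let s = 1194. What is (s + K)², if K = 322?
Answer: 2298256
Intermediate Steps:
(s + K)² = (1194 + 322)² = 1516² = 2298256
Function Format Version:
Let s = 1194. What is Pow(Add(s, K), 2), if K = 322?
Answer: 2298256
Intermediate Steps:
Pow(Add(s, K), 2) = Pow(Add(1194, 322), 2) = Pow(1516, 2) = 2298256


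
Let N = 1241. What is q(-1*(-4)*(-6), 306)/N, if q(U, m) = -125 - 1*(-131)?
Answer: 6/1241 ≈ 0.0048348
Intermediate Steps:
q(U, m) = 6 (q(U, m) = -125 + 131 = 6)
q(-1*(-4)*(-6), 306)/N = 6/1241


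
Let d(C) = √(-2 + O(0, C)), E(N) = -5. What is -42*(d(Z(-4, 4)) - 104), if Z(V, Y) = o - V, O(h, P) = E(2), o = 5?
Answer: 4368 - 42*I*√7 ≈ 4368.0 - 111.12*I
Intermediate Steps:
O(h, P) = -5
Z(V, Y) = 5 - V
d(C) = I*√7 (d(C) = √(-2 - 5) = √(-7) = I*√7)
-42*(d(Z(-4, 4)) - 104) = -42*(I*√7 - 104) = -42*(-104 + I*√7) = 4368 - 42*I*√7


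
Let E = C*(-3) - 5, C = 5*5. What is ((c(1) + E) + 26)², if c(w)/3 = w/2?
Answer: 11025/4 ≈ 2756.3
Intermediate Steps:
C = 25
c(w) = 3*w/2 (c(w) = 3*(w/2) = 3*w/2)
E = -80 (E = 25*(-3) - 5 = -75 - 5 = -80)
((c(1) + E) + 26)² = (((3/2)*1 - 80) + 26)² = ((3/2 - 80) + 26)² = (-157/2 + 26)² = (-105/2)² = 11025/4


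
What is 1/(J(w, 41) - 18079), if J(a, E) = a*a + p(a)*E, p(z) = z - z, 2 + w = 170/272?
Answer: -64/1156935 ≈ -5.5319e-5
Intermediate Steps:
w = -11/8 (w = -2 + 170/272 = -2 + 170*(1/272) = -2 + 5/8 = -11/8 ≈ -1.3750)
p(z) = 0
J(a, E) = a**2 (J(a, E) = a*a + 0*E = a**2 + 0 = a**2)
1/(J(w, 41) - 18079) = 1/((-11/8)**2 - 18079) = 1/(121/64 - 18079) = 1/(-1156935/64) = -64/1156935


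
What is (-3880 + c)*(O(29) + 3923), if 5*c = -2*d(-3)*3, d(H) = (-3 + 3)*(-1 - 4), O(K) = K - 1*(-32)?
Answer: -15457920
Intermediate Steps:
O(K) = 32 + K (O(K) = K + 32 = 32 + K)
d(H) = 0 (d(H) = 0*(-5) = 0)
c = 0 (c = (-2*0*3)/5 = (0*3)/5 = (⅕)*0 = 0)
(-3880 + c)*(O(29) + 3923) = (-3880 + 0)*((32 + 29) + 3923) = -3880*(61 + 3923) = -3880*3984 = -15457920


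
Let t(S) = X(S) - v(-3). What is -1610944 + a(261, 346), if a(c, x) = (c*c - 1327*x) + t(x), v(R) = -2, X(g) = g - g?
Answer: -2001963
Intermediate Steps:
X(g) = 0
t(S) = 2 (t(S) = 0 - 1*(-2) = 0 + 2 = 2)
a(c, x) = 2 + c**2 - 1327*x (a(c, x) = (c*c - 1327*x) + 2 = (c**2 - 1327*x) + 2 = 2 + c**2 - 1327*x)
-1610944 + a(261, 346) = -1610944 + (2 + 261**2 - 1327*346) = -1610944 + (2 + 68121 - 459142) = -1610944 - 391019 = -2001963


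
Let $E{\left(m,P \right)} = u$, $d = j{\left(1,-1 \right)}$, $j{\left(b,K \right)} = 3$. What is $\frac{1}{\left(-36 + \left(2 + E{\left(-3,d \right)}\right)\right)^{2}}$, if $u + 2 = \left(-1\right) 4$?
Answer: $\frac{1}{1600} \approx 0.000625$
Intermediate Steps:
$d = 3$
$u = -6$ ($u = -2 - 4 = -6$)
$E{\left(m,P \right)} = -6$
$\frac{1}{\left(-36 + \left(2 + E{\left(-3,d \right)}\right)\right)^{2}} = \frac{1}{\left(-36 + \left(2 - 6\right)\right)^{2}} = \frac{1}{\left(-36 - 4\right)^{2}} = \frac{1}{\left(-40\right)^{2}} = \frac{1}{1600}$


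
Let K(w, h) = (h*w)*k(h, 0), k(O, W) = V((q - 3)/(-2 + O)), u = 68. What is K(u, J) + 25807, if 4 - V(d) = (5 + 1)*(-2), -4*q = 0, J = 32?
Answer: 60623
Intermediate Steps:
q = 0 (q = -1/4*0 = 0)
V(d) = 16 (V(d) = 4 - (5 + 1)*(-2) = 4 - 6*(-2) = 4 - 1*(-12) = 4 + 12 = 16)
k(O, W) = 16
K(w, h) = 16*h*w (K(w, h) = (h*w)*16 = 16*h*w)
K(u, J) + 25807 = 16*32*68 + 25807 = 34816 + 25807 = 60623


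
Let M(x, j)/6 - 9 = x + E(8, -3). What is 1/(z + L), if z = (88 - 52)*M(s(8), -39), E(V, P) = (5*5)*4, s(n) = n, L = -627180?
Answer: -1/601908 ≈ -1.6614e-6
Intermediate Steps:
E(V, P) = 100 (E(V, P) = 25*4 = 100)
M(x, j) = 654 + 6*x (M(x, j) = 54 + 6*(x + 100) = 54 + 6*(100 + x) = 54 + (600 + 6*x) = 654 + 6*x)
z = 25272 (z = (88 - 52)*(654 + 6*8) = 36*(654 + 48) = 36*702 = 25272)
1/(z + L) = 1/(25272 - 627180) = 1/(-601908) = -1/601908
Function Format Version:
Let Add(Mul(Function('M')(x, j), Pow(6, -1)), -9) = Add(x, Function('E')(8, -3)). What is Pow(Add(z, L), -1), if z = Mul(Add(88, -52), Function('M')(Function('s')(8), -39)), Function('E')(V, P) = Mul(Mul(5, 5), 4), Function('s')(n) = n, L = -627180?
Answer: Rational(-1, 601908) ≈ -1.6614e-6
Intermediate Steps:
Function('E')(V, P) = 100 (Function('E')(V, P) = Mul(25, 4) = 100)
Function('M')(x, j) = Add(654, Mul(6, x)) (Function('M')(x, j) = Add(54, Mul(6, Add(x, 100))) = Add(54, Mul(6, Add(100, x))) = Add(54, Add(600, Mul(6, x))) = Add(654, Mul(6, x)))
z = 25272 (z = Mul(Add(88, -52), Add(654, Mul(6, 8))) = Mul(36, Add(654, 48)) = Mul(36, 702) = 25272)
Pow(Add(z, L), -1) = Pow(Add(25272, -627180), -1) = Pow(-601908, -1) = Rational(-1, 601908)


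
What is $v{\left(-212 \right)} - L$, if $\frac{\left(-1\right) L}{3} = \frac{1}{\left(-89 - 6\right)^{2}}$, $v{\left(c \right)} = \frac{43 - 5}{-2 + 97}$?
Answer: $\frac{3613}{9025} \approx 0.40033$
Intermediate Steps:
$v{\left(c \right)} = \frac{2}{5}$ ($v{\left(c \right)} = \frac{38}{95} = 38 \cdot \frac{1}{95} = \frac{2}{5}$)
$L = - \frac{3}{9025}$ ($L = - \frac{3}{\left(-89 - 6\right)^{2}} = - \frac{3}{\left(-95\right)^{2}} = - \frac{3}{9025} \approx -0.00033241$)
$v{\left(-212 \right)} - L = \frac{2}{5} - - \frac{3}{9025} = \frac{2}{5} + \frac{3}{9025} = \frac{3613}{9025}$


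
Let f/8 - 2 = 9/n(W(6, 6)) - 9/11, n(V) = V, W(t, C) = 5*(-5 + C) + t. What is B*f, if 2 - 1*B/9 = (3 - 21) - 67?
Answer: 12528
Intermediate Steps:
W(t, C) = -25 + t + 5*C (W(t, C) = (-25 + 5*C) + t = -25 + t + 5*C)
B = 783 (B = 18 - 9*((3 - 21) - 67) = 18 - 9*(-18 - 67) = 18 - 9*(-85) = 18 + 765 = 783)
f = 16 (f = 16 + 8*(9/(-25 + 6 + 5*6) - 9/11) = 16 + 8*(9/(-25 + 6 + 30) - 9*1/11) = 16 + 8*(9/11 - 9/11) = 16 + 8*0 = 16 + 0 = 16)
B*f = 783*16 = 12528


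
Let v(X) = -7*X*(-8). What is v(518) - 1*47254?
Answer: -18246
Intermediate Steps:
v(X) = 56*X
v(518) - 1*47254 = 56*518 - 1*47254 = 29008 - 47254 = -18246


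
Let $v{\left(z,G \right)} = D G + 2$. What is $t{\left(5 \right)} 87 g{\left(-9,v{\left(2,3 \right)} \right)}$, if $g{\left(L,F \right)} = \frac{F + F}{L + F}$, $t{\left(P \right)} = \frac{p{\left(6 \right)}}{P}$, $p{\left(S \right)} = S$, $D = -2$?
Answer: $\frac{4176}{65} \approx 64.246$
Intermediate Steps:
$t{\left(P \right)} = \frac{6}{P}$
$v{\left(z,G \right)} = 2 - 2 G$ ($v{\left(z,G \right)} = - 2 G + 2 = 2 - 2 G$)
$g{\left(L,F \right)} = \frac{2 F}{F + L}$
$t{\left(5 \right)} 87 g{\left(-9,v{\left(2,3 \right)} \right)} = \frac{6}{5} \cdot 87 \frac{2 \left(2 - 6\right)}{\left(2 - 6\right) - 9} = 6 \cdot \frac{1}{5} \cdot 87 \frac{2 \left(2 - 6\right)}{\left(2 - 6\right) - 9} = \frac{6}{5} \cdot 87 \cdot 2 \left(-4\right) \frac{1}{-4 - 9} = \frac{522 \cdot 2 \left(-4\right) \frac{1}{-13}}{5} = \frac{522 \cdot 2 \left(-4\right) \left(- \frac{1}{13}\right)}{5} = \frac{522}{5} \cdot \frac{8}{13} = \frac{4176}{65}$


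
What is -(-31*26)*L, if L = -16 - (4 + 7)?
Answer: -21762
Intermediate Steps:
L = -27 (L = -16 - 1*11 = -16 - 11 = -27)
-(-31*26)*L = -(-31*26)*(-27) = -(-806)*(-27) = -1*21762 = -21762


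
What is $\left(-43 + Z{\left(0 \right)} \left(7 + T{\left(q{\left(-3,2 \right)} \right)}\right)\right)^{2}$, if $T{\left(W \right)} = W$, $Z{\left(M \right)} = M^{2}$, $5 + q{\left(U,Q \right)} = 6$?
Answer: $1849$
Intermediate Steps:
$q{\left(U,Q \right)} = 1$ ($q{\left(U,Q \right)} = -5 + 6 = 1$)
$\left(-43 + Z{\left(0 \right)} \left(7 + T{\left(q{\left(-3,2 \right)} \right)}\right)\right)^{2} = \left(-43 + 0^{2} \left(7 + 1\right)\right)^{2} = \left(-43 + 0 \cdot 8\right)^{2} = \left(-43 + 0\right)^{2} = \left(-43\right)^{2} = 1849$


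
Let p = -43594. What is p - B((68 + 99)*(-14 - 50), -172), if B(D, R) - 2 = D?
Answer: -32908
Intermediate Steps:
B(D, R) = 2 + D
p - B((68 + 99)*(-14 - 50), -172) = -43594 - (2 + (68 + 99)*(-14 - 50)) = -43594 - (2 + 167*(-64)) = -43594 - (2 - 10688) = -43594 - 1*(-10686) = -43594 + 10686 = -32908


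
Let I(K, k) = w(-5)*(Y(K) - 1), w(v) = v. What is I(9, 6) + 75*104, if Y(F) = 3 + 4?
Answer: 7770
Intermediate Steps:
Y(F) = 7
I(K, k) = -30 (I(K, k) = -5*(7 - 1) = -5*6 = -30)
I(9, 6) + 75*104 = -30 + 75*104 = -30 + 7800 = 7770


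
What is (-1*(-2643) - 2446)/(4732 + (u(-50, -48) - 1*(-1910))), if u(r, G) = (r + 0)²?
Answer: 197/9142 ≈ 0.021549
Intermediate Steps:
u(r, G) = r²
(-1*(-2643) - 2446)/(4732 + (u(-50, -48) - 1*(-1910))) = (-1*(-2643) - 2446)/(4732 + ((-50)² - 1*(-1910))) = (2643 - 2446)/(4732 + (2500 + 1910)) = 197/(4732 + 4410) = 197/9142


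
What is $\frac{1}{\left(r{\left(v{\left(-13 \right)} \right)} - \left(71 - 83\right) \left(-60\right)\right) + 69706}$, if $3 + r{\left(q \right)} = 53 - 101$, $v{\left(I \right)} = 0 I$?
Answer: $\frac{1}{68935} \approx 1.4506 \cdot 10^{-5}$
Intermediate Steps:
$v{\left(I \right)} = 0$
$r{\left(q \right)} = -51$ ($r{\left(q \right)} = -3 + \left(53 - 101\right) = -3 - 48 = -51$)
$\frac{1}{\left(r{\left(v{\left(-13 \right)} \right)} - \left(71 - 83\right) \left(-60\right)\right) + 69706} = \frac{1}{\left(-51 - \left(71 - 83\right) \left(-60\right)\right) + 69706} = \frac{1}{\left(-51 - \left(-12\right) \left(-60\right)\right) + 69706} = \frac{1}{\left(-51 - 720\right) + 69706} = \frac{1}{-771 + 69706} = \frac{1}{68935}$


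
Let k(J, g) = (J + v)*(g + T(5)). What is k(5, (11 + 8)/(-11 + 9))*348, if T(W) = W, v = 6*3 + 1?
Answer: -37584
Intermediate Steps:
v = 19 (v = 18 + 1 = 19)
k(J, g) = (5 + g)*(19 + J) (k(J, g) = (J + 19)*(g + 5) = (19 + J)*(5 + g) = (5 + g)*(19 + J))
k(5, (11 + 8)/(-11 + 9))*348 = (95 + 5*5 + 19*((11 + 8)/(-11 + 9)) + 5*((11 + 8)/(-11 + 9)))*348 = (95 + 25 + 19*(19/(-2)) + 5*(19/(-2)))*348 = (95 + 25 + 19*(19*(-½)) + 5*(19*(-½)))*348 = (95 + 25 + 19*(-19/2) + 5*(-19/2))*348 = (95 + 25 - 361/2 - 95/2)*348 = -108*348 = -37584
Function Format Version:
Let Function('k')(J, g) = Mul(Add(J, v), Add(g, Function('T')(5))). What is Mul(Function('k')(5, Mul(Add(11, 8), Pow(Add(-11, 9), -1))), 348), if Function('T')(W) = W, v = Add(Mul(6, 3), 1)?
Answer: -37584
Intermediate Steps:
v = 19 (v = Add(18, 1) = 19)
Function('k')(J, g) = Mul(Add(5, g), Add(19, J)) (Function('k')(J, g) = Mul(Add(J, 19), Add(g, 5)) = Mul(Add(19, J), Add(5, g)) = Mul(Add(5, g), Add(19, J)))
Mul(Function('k')(5, Mul(Add(11, 8), Pow(Add(-11, 9), -1))), 348) = Mul(Add(95, Mul(5, 5), Mul(19, Mul(Add(11, 8), Pow(Add(-11, 9), -1))), Mul(5, Mul(Add(11, 8), Pow(Add(-11, 9), -1)))), 348) = Mul(Add(95, 25, Mul(19, Mul(19, Pow(-2, -1))), Mul(5, Mul(19, Pow(-2, -1)))), 348) = Mul(Add(95, 25, Mul(19, Mul(19, Rational(-1, 2))), Mul(5, Mul(19, Rational(-1, 2)))), 348) = Mul(Add(95, 25, Mul(19, Rational(-19, 2)), Mul(5, Rational(-19, 2))), 348) = Mul(Add(95, 25, Rational(-361, 2), Rational(-95, 2)), 348) = Mul(-108, 348) = -37584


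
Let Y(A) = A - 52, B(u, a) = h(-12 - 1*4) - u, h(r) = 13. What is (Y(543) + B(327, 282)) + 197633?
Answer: 197810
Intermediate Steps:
B(u, a) = 13 - u
Y(A) = -52 + A
(Y(543) + B(327, 282)) + 197633 = ((-52 + 543) + (13 - 1*327)) + 197633 = (491 + (13 - 327)) + 197633 = (491 - 314) + 197633 = 177 + 197633 = 197810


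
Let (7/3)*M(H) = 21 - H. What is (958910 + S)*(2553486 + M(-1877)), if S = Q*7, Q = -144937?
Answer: -995009462304/7 ≈ -1.4214e+11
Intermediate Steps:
M(H) = 9 - 3*H/7 (M(H) = 3*(21 - H)/7 = 9 - 3*H/7)
S = -1014559 (S = -144937*7 = -1014559)
(958910 + S)*(2553486 + M(-1877)) = (958910 - 1014559)*(2553486 + (9 - 3/7*(-1877))) = -55649*(2553486 + (9 + 5631/7)) = -55649*(2553486 + 5694/7) = -55649*17880096/7 = -995009462304/7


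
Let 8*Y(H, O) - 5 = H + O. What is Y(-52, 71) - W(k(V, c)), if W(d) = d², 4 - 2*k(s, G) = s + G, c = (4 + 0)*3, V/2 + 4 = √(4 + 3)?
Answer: -4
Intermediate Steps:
Y(H, O) = 5/8 + H/8 + O/8 (Y(H, O) = 5/8 + (H + O)/8 = 5/8 + (H/8 + O/8) = 5/8 + H/8 + O/8)
V = -8 + 2*√7 (V = -8 + 2*√(4 + 3) = -8 + 2*√7 ≈ -2.7085)
c = 12 (c = 4*3 = 12)
k(s, G) = 2 - G/2 - s/2 (k(s, G) = 2 - (s + G)/2 = 2 - (G + s)/2 = 2 + (-G/2 - s/2) = 2 - G/2 - s/2)
Y(-52, 71) - W(k(V, c)) = (5/8 + (⅛)*(-52) + (⅛)*71) - (2 - ½*12 - (-8 + 2*√7)/2)² = (5/8 - 13/2 + 71/8) - (2 - 6 + (4 - √7))² = 3 - (-√7)² = 3 - 1*7 = 3 - 7 = -4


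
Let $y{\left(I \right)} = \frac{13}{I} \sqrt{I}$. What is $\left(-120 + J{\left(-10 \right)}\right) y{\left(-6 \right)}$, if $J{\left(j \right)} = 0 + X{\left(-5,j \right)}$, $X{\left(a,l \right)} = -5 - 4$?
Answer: $\frac{559 i \sqrt{6}}{2} \approx 684.63 i$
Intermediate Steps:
$y{\left(I \right)} = \frac{13}{\sqrt{I}}$
$X{\left(a,l \right)} = -9$ ($X{\left(a,l \right)} = -5 - 4 = -9$)
$J{\left(j \right)} = -9$ ($J{\left(j \right)} = 0 - 9 = -9$)
$\left(-120 + J{\left(-10 \right)}\right) y{\left(-6 \right)} = \left(-120 - 9\right) \frac{13}{i \sqrt{6}} = - 129 \cdot 13 \left(- \frac{i \sqrt{6}}{6}\right) = - 129 \left(- \frac{13 i \sqrt{6}}{6}\right) = \frac{559 i \sqrt{6}}{2}$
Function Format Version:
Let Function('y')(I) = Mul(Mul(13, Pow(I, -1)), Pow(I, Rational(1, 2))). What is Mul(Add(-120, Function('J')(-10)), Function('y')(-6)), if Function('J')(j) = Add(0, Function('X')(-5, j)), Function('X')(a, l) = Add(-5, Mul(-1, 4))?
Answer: Mul(Rational(559, 2), I, Pow(6, Rational(1, 2))) ≈ Mul(684.63, I)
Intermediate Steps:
Function('y')(I) = Mul(13, Pow(I, Rational(-1, 2)))
Function('X')(a, l) = -9 (Function('X')(a, l) = Add(-5, -4) = -9)
Function('J')(j) = -9 (Function('J')(j) = Add(0, -9) = -9)
Mul(Add(-120, Function('J')(-10)), Function('y')(-6)) = Mul(Add(-120, -9), Mul(13, Pow(-6, Rational(-1, 2)))) = Mul(-129, Mul(13, Mul(Rational(-1, 6), I, Pow(6, Rational(1, 2))))) = Mul(-129, Mul(Rational(-13, 6), I, Pow(6, Rational(1, 2)))) = Mul(Rational(559, 2), I, Pow(6, Rational(1, 2)))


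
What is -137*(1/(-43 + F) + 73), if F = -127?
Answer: -1700033/170 ≈ -10000.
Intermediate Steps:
-137*(1/(-43 + F) + 73) = -137*(1/(-43 - 127) + 73) = -137*(1/(-170) + 73) = -137*(-1/170 + 73) = -137*12409/170 = -1700033/170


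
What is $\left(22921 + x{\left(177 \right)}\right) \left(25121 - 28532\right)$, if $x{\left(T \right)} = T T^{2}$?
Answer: $-18992973294$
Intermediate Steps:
$x{\left(T \right)} = T^{3}$
$\left(22921 + x{\left(177 \right)}\right) \left(25121 - 28532\right) = \left(22921 + 177^{3}\right) \left(25121 - 28532\right) = \left(22921 + 5545233\right) \left(-3411\right) = 5568154 \left(-3411\right) = -18992973294$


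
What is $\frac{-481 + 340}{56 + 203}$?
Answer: $- \frac{141}{259} \approx -0.5444$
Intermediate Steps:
$\frac{-481 + 340}{56 + 203} = - \frac{141}{259}$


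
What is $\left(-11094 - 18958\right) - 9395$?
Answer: $-39447$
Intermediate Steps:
$\left(-11094 - 18958\right) - 9395 = -30052 - 9395 = -39447$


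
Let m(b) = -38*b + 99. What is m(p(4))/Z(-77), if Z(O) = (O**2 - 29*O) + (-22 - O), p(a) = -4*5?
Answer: 859/8217 ≈ 0.10454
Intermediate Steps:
p(a) = -20
Z(O) = -22 + O**2 - 30*O
m(b) = 99 - 38*b
m(p(4))/Z(-77) = (99 - 38*(-20))/(-22 + (-77)**2 - 30*(-77)) = (99 + 760)/(-22 + 5929 + 2310) = 859/8217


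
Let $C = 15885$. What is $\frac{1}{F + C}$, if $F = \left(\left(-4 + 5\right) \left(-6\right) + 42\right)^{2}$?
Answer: $\frac{1}{17181} \approx 5.8204 \cdot 10^{-5}$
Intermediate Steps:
$F = 1296$ ($F = \left(1 \left(-6\right) + 42\right)^{2} = \left(-6 + 42\right)^{2} = 36^{2} = 1296$)
$\frac{1}{F + C} = \frac{1}{1296 + 15885} = \frac{1}{17181}$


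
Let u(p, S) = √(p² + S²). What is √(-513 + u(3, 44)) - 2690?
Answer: -2690 + I*√(513 - √1945) ≈ -2690.0 + 21.654*I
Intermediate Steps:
u(p, S) = √(S² + p²)
√(-513 + u(3, 44)) - 2690 = √(-513 + √(44² + 3²)) - 2690 = √(-513 + √(1936 + 9)) - 2690 = √(-513 + √1945) - 2690 = -2690 + √(-513 + √1945)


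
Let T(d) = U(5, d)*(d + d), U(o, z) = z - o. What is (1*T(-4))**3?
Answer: 373248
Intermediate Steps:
T(d) = 2*d*(-5 + d) (T(d) = (d - 1*5)*(d + d) = (d - 5)*(2*d) = (-5 + d)*(2*d) = 2*d*(-5 + d))
(1*T(-4))**3 = (1*(2*(-4)*(-5 - 4)))**3 = (1*(2*(-4)*(-9)))**3 = (1*72)**3 = 72**3 = 373248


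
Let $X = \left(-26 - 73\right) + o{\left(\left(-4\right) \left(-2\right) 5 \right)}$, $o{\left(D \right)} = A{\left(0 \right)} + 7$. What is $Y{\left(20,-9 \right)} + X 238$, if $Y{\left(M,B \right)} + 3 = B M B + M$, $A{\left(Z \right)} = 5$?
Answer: $-19069$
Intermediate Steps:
$Y{\left(M,B \right)} = -3 + M + M B^{2}$ ($Y{\left(M,B \right)} = -3 + \left(B M B + M\right) = -3 + \left(M B^{2} + M\right) = -3 + \left(M + M B^{2}\right) = -3 + M + M B^{2}$)
$o{\left(D \right)} = 12$ ($o{\left(D \right)} = 5 + 7 = 12$)
$X = -87$ ($X = \left(-26 - 73\right) + 12 = -99 + 12 = -87$)
$Y{\left(20,-9 \right)} + X 238 = \left(-3 + 20 + 20 \left(-9\right)^{2}\right) - 20706 = \left(-3 + 20 + 20 \cdot 81\right) - 20706 = \left(-3 + 20 + 1620\right) - 20706 = 1637 - 20706 = -19069$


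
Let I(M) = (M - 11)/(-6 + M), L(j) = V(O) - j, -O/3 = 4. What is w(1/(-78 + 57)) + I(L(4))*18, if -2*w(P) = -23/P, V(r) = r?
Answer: -4827/22 ≈ -219.41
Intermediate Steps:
O = -12 (O = -3*4 = -12)
L(j) = -12 - j
w(P) = 23/(2*P) (w(P) = -(-23)/(2*P) = 23/(2*P))
I(M) = (-11 + M)/(-6 + M)
w(1/(-78 + 57)) + I(L(4))*18 = 23/(2*(1/(-78 + 57))) + ((-11 + (-12 - 1*4))/(-6 + (-12 - 1*4)))*18 = 23/(2*(1/(-21))) + ((-11 + (-12 - 4))/(-6 + (-12 - 4)))*18 = 23/(2*(-1/21)) + ((-11 - 16)/(-6 - 16))*18 = (23/2)*(-21) + (-27/(-22))*18 = -483/2 - 1/22*(-27)*18 = -483/2 + (27/22)*18 = -483/2 + 243/11 = -4827/22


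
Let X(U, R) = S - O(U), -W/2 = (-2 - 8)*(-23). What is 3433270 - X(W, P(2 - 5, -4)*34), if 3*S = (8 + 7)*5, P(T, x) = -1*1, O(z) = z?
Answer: 3432785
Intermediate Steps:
W = -460 (W = -2*(-2 - 8)*(-23) = -(-20)*(-23) = -2*230 = -460)
P(T, x) = -1
S = 25 (S = ((8 + 7)*5)/3 = (15*5)/3 = (⅓)*75 = 25)
X(U, R) = 25 - U
3433270 - X(W, P(2 - 5, -4)*34) = 3433270 - (25 - 1*(-460)) = 3433270 - (25 + 460) = 3433270 - 1*485 = 3433270 - 485 = 3432785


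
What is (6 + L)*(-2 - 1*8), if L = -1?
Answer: -50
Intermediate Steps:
(6 + L)*(-2 - 1*8) = (6 - 1)*(-2 - 1*8) = 5*(-2 - 8) = 5*(-10) = -50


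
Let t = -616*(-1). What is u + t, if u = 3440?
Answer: 4056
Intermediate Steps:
t = 616
u + t = 3440 + 616 = 4056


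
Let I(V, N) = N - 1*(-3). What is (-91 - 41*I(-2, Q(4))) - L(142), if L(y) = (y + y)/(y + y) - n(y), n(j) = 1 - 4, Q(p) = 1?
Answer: -259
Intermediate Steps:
n(j) = -3
I(V, N) = 3 + N (I(V, N) = N + 3 = 3 + N)
L(y) = 4 (L(y) = (y + y)/(y + y) - 1*(-3) = (2*y)/((2*y)) + 3 = (2*y)*(1/(2*y)) + 3 = 1 + 3 = 4)
(-91 - 41*I(-2, Q(4))) - L(142) = (-91 - 41*(3 + 1)) - 1*4 = (-91 - 41*4) - 4 = (-91 - 164) - 4 = -255 - 4 = -259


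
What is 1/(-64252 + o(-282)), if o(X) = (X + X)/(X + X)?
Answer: -1/64251 ≈ -1.5564e-5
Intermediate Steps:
o(X) = 1 (o(X) = (2*X)/((2*X)) = (2*X)*(1/(2*X)) = 1)
1/(-64252 + o(-282)) = 1/(-64252 + 1) = 1/(-64251) = -1/64251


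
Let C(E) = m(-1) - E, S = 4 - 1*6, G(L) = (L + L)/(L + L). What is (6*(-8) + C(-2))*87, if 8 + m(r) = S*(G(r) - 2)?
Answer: -4524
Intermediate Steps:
G(L) = 1 (G(L) = (2*L)/((2*L)) = (2*L)*(1/(2*L)) = 1)
S = -2 (S = 4 - 6 = -2)
m(r) = -6 (m(r) = -8 - 2*(1 - 2) = -8 - 2*(-1) = -8 + 2 = -6)
C(E) = -6 - E
(6*(-8) + C(-2))*87 = (6*(-8) + (-6 - 1*(-2)))*87 = (-48 + (-6 + 2))*87 = (-48 - 4)*87 = -52*87 = -4524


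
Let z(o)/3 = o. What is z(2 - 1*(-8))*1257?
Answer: 37710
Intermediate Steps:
z(o) = 3*o
z(2 - 1*(-8))*1257 = (3*(2 - 1*(-8)))*1257 = (3*(2 + 8))*1257 = (3*10)*1257 = 30*1257 = 37710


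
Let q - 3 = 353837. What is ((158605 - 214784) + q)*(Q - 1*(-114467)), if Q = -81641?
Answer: 9771019986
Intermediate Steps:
q = 353840 (q = 3 + 353837 = 353840)
((158605 - 214784) + q)*(Q - 1*(-114467)) = ((158605 - 214784) + 353840)*(-81641 - 1*(-114467)) = (-56179 + 353840)*(-81641 + 114467) = 297661*32826 = 9771019986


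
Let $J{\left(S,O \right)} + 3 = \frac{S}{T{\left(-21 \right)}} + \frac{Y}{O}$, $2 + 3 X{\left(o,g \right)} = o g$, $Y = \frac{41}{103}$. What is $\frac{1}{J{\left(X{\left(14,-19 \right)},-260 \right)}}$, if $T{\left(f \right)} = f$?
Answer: $\frac{1687140}{2113037} \approx 0.79844$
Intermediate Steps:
$Y = \frac{41}{103}$ ($Y = 41 \cdot \frac{1}{103} = \frac{41}{103} \approx 0.39806$)
$X{\left(o,g \right)} = - \frac{2}{3} + \frac{g o}{3}$ ($X{\left(o,g \right)} = - \frac{2}{3} + \frac{o g}{3} = - \frac{2}{3} + \frac{g o}{3}$)
$J{\left(S,O \right)} = -3 - \frac{S}{21} + \frac{41}{103 O}$ ($J{\left(S,O \right)} = -3 + \left(\frac{S}{-21} + \frac{41}{103 O}\right) = -3 + \left(S \left(- \frac{1}{21}\right) + \frac{41}{103 O}\right) = -3 - \left(- \frac{41}{103 O} + \frac{S}{21}\right) = -3 - \frac{S}{21} + \frac{41}{103 O}$)
$\frac{1}{J{\left(X{\left(14,-19 \right)},-260 \right)}} = \frac{1}{-3 - \frac{- \frac{2}{3} + \frac{1}{3} \left(-19\right) 14}{21} + \frac{41}{103 \left(-260\right)}} = \frac{1}{-3 - \frac{- \frac{2}{3} - \frac{266}{3}}{21} + \frac{41}{103} \left(- \frac{1}{260}\right)} = \frac{1}{-3 - - \frac{268}{63} - \frac{41}{26780}} = \frac{1}{-3 + \frac{268}{63} - \frac{41}{26780}} = \frac{1}{\frac{2113037}{1687140}} = \frac{1687140}{2113037}$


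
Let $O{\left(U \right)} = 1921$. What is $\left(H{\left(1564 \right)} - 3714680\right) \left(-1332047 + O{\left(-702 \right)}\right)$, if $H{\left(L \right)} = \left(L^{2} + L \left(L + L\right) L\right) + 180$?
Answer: $-10175623360825384$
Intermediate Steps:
$H{\left(L \right)} = 180 + L^{2} + 2 L^{3}$ ($H{\left(L \right)} = \left(L^{2} + L 2 L L\right) + 180 = \left(L^{2} + 2 L^{2} L\right) + 180 = \left(L^{2} + 2 L^{3}\right) + 180 = 180 + L^{2} + 2 L^{3}$)
$\left(H{\left(1564 \right)} - 3714680\right) \left(-1332047 + O{\left(-702 \right)}\right) = \left(\left(180 + 1564^{2} + 2 \cdot 1564^{3}\right) - 3714680\right) \left(-1332047 + 1921\right) = \left(\left(180 + 2446096 + 2 \cdot 3825694144\right) - 3714680\right) \left(-1330126\right) = \left(\left(180 + 2446096 + 7651388288\right) - 3714680\right) \left(-1330126\right) = \left(7653834564 - 3714680\right) \left(-1330126\right) = 7650119884 \left(-1330126\right) = -10175623360825384$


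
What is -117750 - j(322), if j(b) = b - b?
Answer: -117750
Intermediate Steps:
j(b) = 0
-117750 - j(322) = -117750 - 1*0 = -117750 + 0 = -117750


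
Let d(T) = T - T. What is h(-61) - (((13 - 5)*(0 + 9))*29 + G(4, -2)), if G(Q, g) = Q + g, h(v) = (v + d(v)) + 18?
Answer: -2133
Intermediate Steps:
d(T) = 0
h(v) = 18 + v (h(v) = (v + 0) + 18 = v + 18 = 18 + v)
h(-61) - (((13 - 5)*(0 + 9))*29 + G(4, -2)) = (18 - 61) - (((13 - 5)*(0 + 9))*29 + (4 - 2)) = -43 - ((8*9)*29 + 2) = -43 - (72*29 + 2) = -43 - (2088 + 2) = -43 - 1*2090 = -43 - 2090 = -2133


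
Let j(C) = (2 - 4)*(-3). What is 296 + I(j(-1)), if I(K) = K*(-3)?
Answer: 278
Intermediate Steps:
j(C) = 6 (j(C) = -2*(-3) = 6)
I(K) = -3*K
296 + I(j(-1)) = 296 - 3*6 = 296 - 18 = 278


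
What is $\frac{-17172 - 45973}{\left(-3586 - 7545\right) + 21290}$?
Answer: $- \frac{63145}{10159} \approx -6.2157$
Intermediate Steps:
$\frac{-17172 - 45973}{\left(-3586 - 7545\right) + 21290} = - \frac{63145}{-11131 + 21290} = - \frac{63145}{10159}$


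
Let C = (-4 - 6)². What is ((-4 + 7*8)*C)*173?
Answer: 899600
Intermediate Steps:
C = 100 (C = (-10)² = 100)
((-4 + 7*8)*C)*173 = ((-4 + 7*8)*100)*173 = ((-4 + 56)*100)*173 = (52*100)*173 = 5200*173 = 899600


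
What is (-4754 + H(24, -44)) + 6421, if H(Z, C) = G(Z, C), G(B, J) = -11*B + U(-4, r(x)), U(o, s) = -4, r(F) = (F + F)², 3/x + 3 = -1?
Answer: 1399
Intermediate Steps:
x = -¾ (x = 3/(-3 - 1) = 3/(-4) = 3*(-¼) = -¾ ≈ -0.75000)
r(F) = 4*F² (r(F) = (2*F)² = 4*F²)
G(B, J) = -4 - 11*B (G(B, J) = -11*B - 4 = -4 - 11*B)
H(Z, C) = -4 - 11*Z
(-4754 + H(24, -44)) + 6421 = (-4754 + (-4 - 11*24)) + 6421 = (-4754 + (-4 - 264)) + 6421 = (-4754 - 268) + 6421 = -5022 + 6421 = 1399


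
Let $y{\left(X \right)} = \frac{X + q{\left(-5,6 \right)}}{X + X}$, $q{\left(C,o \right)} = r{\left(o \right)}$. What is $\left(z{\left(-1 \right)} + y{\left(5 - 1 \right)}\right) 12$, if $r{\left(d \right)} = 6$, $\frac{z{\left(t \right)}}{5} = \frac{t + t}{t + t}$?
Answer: $75$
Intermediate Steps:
$z{\left(t \right)} = 5$ ($z{\left(t \right)} = 5 \frac{t + t}{t + t} = 5 \frac{2 t}{2 t} = 5 \cdot 2 t \frac{1}{2 t} = 5 \cdot 1 = 5$)
$q{\left(C,o \right)} = 6$
$y{\left(X \right)} = \frac{6 + X}{2 X}$ ($y{\left(X \right)} = \frac{X + 6}{X + X} = \frac{6 + X}{2 X}$)
$\left(z{\left(-1 \right)} + y{\left(5 - 1 \right)}\right) 12 = \left(5 + \frac{6 + \left(5 - 1\right)}{2 \left(5 - 1\right)}\right) 12 = \left(5 + \frac{6 + 4}{2 \cdot 4}\right) 12 = \left(5 + \frac{1}{2} \cdot \frac{1}{4} \cdot 10\right) 12 = \left(5 + \frac{5}{4}\right) 12 = \frac{25}{4} \cdot 12 = 75$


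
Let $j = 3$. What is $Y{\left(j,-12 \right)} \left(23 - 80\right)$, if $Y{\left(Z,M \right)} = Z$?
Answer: $-171$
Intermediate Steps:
$Y{\left(j,-12 \right)} \left(23 - 80\right) = 3 \left(23 - 80\right) = 3 \left(-57\right) = -171$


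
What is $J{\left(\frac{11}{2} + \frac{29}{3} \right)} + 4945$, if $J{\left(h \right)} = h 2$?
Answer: $\frac{14926}{3} \approx 4975.3$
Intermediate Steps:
$J{\left(h \right)} = 2 h$
$J{\left(\frac{11}{2} + \frac{29}{3} \right)} + 4945 = 2 \left(\frac{11}{2} + \frac{29}{3}\right) + 4945 = 2 \cdot \frac{91}{6} + 4945 = \frac{91}{3} + 4945 = \frac{14926}{3}$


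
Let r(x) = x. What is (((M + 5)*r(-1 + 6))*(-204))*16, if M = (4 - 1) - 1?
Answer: -114240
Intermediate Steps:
M = 2 (M = 3 - 1 = 2)
(((M + 5)*r(-1 + 6))*(-204))*16 = (((2 + 5)*(-1 + 6))*(-204))*16 = ((7*5)*(-204))*16 = (35*(-204))*16 = -7140*16 = -114240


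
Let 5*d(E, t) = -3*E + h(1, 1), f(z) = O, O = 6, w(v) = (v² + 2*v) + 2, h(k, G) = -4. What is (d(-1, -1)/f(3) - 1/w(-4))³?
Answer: -8/3375 ≈ -0.0023704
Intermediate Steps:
w(v) = 2 + v² + 2*v
f(z) = 6
d(E, t) = -⅘ - 3*E/5 (d(E, t) = (-3*E - 4)/5 = (-4 - 3*E)/5 = -⅘ - 3*E/5)
(d(-1, -1)/f(3) - 1/w(-4))³ = ((-⅘ - ⅗*(-1))/6 - 1/(2 + (-4)² + 2*(-4)))³ = ((-⅘ + ⅗)*(⅙) - 1/(2 + 16 - 8))³ = (-⅕*⅙ - 1/10)³ = (-1/30 - 1*⅒)³ = (-1/30 - ⅒)³ = (-2/15)³ = -8/3375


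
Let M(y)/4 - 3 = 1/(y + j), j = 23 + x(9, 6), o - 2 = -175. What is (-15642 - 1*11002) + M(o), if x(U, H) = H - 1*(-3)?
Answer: -3755116/141 ≈ -26632.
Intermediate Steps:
o = -173 (o = 2 - 175 = -173)
x(U, H) = 3 + H (x(U, H) = H + 3 = 3 + H)
j = 32 (j = 23 + (3 + 6) = 23 + 9 = 32)
M(y) = 12 + 4/(32 + y) (M(y) = 12 + 4/(y + 32) = 12 + 4/(32 + y))
(-15642 - 1*11002) + M(o) = (-15642 - 1*11002) + 4*(97 + 3*(-173))/(32 - 173) = (-15642 - 11002) + 4*(97 - 519)/(-141) = -26644 + 4*(-1/141)*(-422) = -26644 + 1688/141 = -3755116/141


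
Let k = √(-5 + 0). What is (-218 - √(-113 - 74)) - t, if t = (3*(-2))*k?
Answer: -218 - I*√187 + 6*I*√5 ≈ -218.0 - 0.25839*I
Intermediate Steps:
k = I*√5 (k = √(-5) = I*√5 ≈ 2.2361*I)
t = -6*I*√5 (t = (3*(-2))*(I*√5) = -6*I*√5 ≈ -13.416*I)
(-218 - √(-113 - 74)) - t = (-218 - √(-113 - 74)) - (-6)*I*√5 = (-218 - √(-187)) + 6*I*√5 = (-218 - I*√187) + 6*I*√5 = -218 - I*√187 + 6*I*√5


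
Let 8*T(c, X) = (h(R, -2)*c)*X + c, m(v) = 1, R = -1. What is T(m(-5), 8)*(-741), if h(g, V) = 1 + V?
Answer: 5187/8 ≈ 648.38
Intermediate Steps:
T(c, X) = c/8 - X*c/8 (T(c, X) = (((1 - 2)*c)*X + c)/8 = ((-c)*X + c)/8 = (-X*c + c)/8 = (c - X*c)/8 = c/8 - X*c/8)
T(m(-5), 8)*(-741) = ((⅛)*1*(1 - 1*8))*(-741) = ((⅛)*1*(1 - 8))*(-741) = ((⅛)*1*(-7))*(-741) = -7/8*(-741) = 5187/8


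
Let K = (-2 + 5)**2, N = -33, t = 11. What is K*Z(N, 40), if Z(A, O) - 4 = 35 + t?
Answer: 450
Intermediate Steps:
Z(A, O) = 50 (Z(A, O) = 4 + (35 + 11) = 4 + 46 = 50)
K = 9 (K = 3**2 = 9)
K*Z(N, 40) = 9*50 = 450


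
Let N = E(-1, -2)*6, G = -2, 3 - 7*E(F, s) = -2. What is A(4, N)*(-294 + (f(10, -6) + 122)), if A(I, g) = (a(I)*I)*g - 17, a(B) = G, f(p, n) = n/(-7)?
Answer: 430082/49 ≈ 8777.2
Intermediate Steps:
E(F, s) = 5/7 (E(F, s) = 3/7 - ⅐*(-2) = 3/7 + 2/7 = 5/7)
f(p, n) = -n/7 (f(p, n) = n*(-⅐) = -n/7)
a(B) = -2
N = 30/7 (N = (5/7)*6 = 30/7 ≈ 4.2857)
A(I, g) = -17 - 2*I*g (A(I, g) = (-2*I)*g - 17 = -2*I*g - 17 = -17 - 2*I*g)
A(4, N)*(-294 + (f(10, -6) + 122)) = (-17 - 2*4*30/7)*(-294 + (-⅐*(-6) + 122)) = (-17 - 240/7)*(-294 + (6/7 + 122)) = -359*(-294 + 860/7)/7 = -359/7*(-1198/7) = 430082/49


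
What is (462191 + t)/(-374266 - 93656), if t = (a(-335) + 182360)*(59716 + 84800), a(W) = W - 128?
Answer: -26287489043/467922 ≈ -56179.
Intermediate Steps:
a(W) = -128 + W
t = 26287026852 (t = ((-128 - 335) + 182360)*(59716 + 84800) = (-463 + 182360)*144516 = 181897*144516 = 26287026852)
(462191 + t)/(-374266 - 93656) = (462191 + 26287026852)/(-374266 - 93656) = 26287489043/(-467922) = 26287489043*(-1/467922) = -26287489043/467922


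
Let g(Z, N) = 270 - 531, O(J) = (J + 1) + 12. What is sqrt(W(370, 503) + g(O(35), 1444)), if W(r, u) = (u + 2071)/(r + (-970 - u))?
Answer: 3*I*sqrt(35597119)/1103 ≈ 16.228*I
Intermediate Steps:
O(J) = 13 + J (O(J) = (1 + J) + 12 = 13 + J)
g(Z, N) = -261
W(r, u) = (2071 + u)/(-970 + r - u)
sqrt(W(370, 503) + g(O(35), 1444)) = sqrt((2071 + 503)/(-970 + 370 - 1*503) - 261) = sqrt(2574/(-970 + 370 - 503) - 261) = sqrt(2574/(-1103) - 261) = sqrt(-1/1103*2574 - 261) = sqrt(-2574/1103 - 261) = sqrt(-290457/1103) = 3*I*sqrt(35597119)/1103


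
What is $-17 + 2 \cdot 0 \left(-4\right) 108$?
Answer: $-17$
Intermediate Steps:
$-17 + 2 \cdot 0 \left(-4\right) 108 = -17 + 0 \left(-4\right) 108 = -17 + 0 \cdot 108 = -17 + 0 = -17$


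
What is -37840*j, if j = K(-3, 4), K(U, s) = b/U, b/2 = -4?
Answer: -302720/3 ≈ -1.0091e+5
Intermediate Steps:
b = -8 (b = 2*(-4) = -8)
K(U, s) = -8/U
j = 8/3 (j = -8/(-3) = -8*(-⅓) = 8/3 ≈ 2.6667)
-37840*j = -37840*8/3 = -302720/3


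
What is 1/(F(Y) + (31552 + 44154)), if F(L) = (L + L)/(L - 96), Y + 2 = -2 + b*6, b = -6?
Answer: 17/1287012 ≈ 1.3209e-5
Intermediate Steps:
Y = -40 (Y = -2 + (-2 - 6*6) = -2 + (-2 - 36) = -2 - 38 = -40)
F(L) = 2*L/(-96 + L) (F(L) = (2*L)/(-96 + L) = 2*L/(-96 + L))
1/(F(Y) + (31552 + 44154)) = 1/(2*(-40)/(-96 - 40) + (31552 + 44154)) = 1/(2*(-40)/(-136) + 75706) = 1/(2*(-40)*(-1/136) + 75706) = 1/(10/17 + 75706) = 1/(1287012/17) = 17/1287012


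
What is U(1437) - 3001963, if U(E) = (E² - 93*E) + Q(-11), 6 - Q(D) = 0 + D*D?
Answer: -1070750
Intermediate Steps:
Q(D) = 6 - D² (Q(D) = 6 - (0 + D*D) = 6 - (0 + D²) = 6 - D²)
U(E) = -115 + E² - 93*E (U(E) = (E² - 93*E) + (6 - 1*(-11)²) = (E² - 93*E) + (6 - 1*121) = (E² - 93*E) + (6 - 121) = (E² - 93*E) - 115 = -115 + E² - 93*E)
U(1437) - 3001963 = (-115 + 1437² - 93*1437) - 3001963 = (-115 + 2064969 - 133641) - 3001963 = 1931213 - 3001963 = -1070750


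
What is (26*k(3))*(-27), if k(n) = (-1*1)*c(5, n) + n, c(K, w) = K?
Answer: 1404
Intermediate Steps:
k(n) = -5 + n (k(n) = -1*1*5 + n = -1*5 + n = -5 + n)
(26*k(3))*(-27) = (26*(-5 + 3))*(-27) = (26*(-2))*(-27) = -52*(-27) = 1404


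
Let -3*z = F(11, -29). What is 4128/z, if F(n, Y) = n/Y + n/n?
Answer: -19952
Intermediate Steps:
F(n, Y) = 1 + n/Y (F(n, Y) = n/Y + 1 = 1 + n/Y)
z = -6/29 (z = -(-29 + 11)/(3*(-29)) = -(-1)*(-18)/87 = -⅓*18/29 = -6/29 ≈ -0.20690)
4128/z = 4128/(-6/29) = 4128*(-29/6) = -19952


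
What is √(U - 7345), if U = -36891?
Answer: 2*I*√11059 ≈ 210.32*I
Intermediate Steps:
√(U - 7345) = √(-36891 - 7345) = √(-44236) = 2*I*√11059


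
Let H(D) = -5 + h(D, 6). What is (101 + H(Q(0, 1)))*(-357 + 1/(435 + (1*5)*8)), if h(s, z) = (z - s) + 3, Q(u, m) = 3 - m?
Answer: -17466122/475 ≈ -36771.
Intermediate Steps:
h(s, z) = 3 + z - s
H(D) = 4 - D (H(D) = -5 + (3 + 6 - D) = -5 + (9 - D) = 4 - D)
(101 + H(Q(0, 1)))*(-357 + 1/(435 + (1*5)*8)) = (101 + (4 - (3 - 1*1)))*(-357 + 1/(435 + (1*5)*8)) = (101 + (4 - (3 - 1)))*(-357 + 1/(435 + 5*8)) = (101 + (4 - 1*2))*(-357 + 1/(435 + 40)) = (101 + (4 - 2))*(-357 + 1/475) = (101 + 2)*(-357 + 1/475) = 103*(-169574/475) = -17466122/475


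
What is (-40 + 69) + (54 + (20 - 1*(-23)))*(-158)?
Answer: -15297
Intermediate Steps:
(-40 + 69) + (54 + (20 - 1*(-23)))*(-158) = 29 + (54 + (20 + 23))*(-158) = 29 + (54 + 43)*(-158) = 29 + 97*(-158) = 29 - 15326 = -15297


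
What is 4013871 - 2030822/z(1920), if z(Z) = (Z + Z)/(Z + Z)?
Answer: 1983049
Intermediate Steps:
z(Z) = 1 (z(Z) = (2*Z)/((2*Z)) = (2*Z)*(1/(2*Z)) = 1)
4013871 - 2030822/z(1920) = 4013871 - 2030822/1 = 4013871 - 2030822 = 1983049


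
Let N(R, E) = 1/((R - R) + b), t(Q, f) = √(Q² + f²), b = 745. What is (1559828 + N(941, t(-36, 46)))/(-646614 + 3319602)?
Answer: 387357287/663792020 ≈ 0.58355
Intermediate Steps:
N(R, E) = 1/745 (N(R, E) = 1/((R - R) + 745) = 1/(0 + 745) = 1/745)
(1559828 + N(941, t(-36, 46)))/(-646614 + 3319602) = (1559828 + 1/745)/(-646614 + 3319602) = (1162071861/745)/2672988 = (1162071861/745)*(1/2672988) = 387357287/663792020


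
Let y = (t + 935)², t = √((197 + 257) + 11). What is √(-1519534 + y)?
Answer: √(-1519534 + (935 + √465)²) ≈ 777.51*I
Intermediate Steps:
t = √465 (t = √(454 + 11) = √465 ≈ 21.564)
y = (935 + √465)² (y = (√465 + 935)² = (935 + √465)² ≈ 9.1501e+5)
√(-1519534 + y) = √(-1519534 + (935 + √465)²)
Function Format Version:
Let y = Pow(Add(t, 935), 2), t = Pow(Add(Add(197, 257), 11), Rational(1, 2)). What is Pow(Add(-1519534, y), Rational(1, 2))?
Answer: Pow(Add(-1519534, Pow(Add(935, Pow(465, Rational(1, 2))), 2)), Rational(1, 2)) ≈ Mul(777.51, I)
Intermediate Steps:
t = Pow(465, Rational(1, 2)) (t = Pow(Add(454, 11), Rational(1, 2)) = Pow(465, Rational(1, 2)) ≈ 21.564)
y = Pow(Add(935, Pow(465, Rational(1, 2))), 2) (y = Pow(Add(Pow(465, Rational(1, 2)), 935), 2) = Pow(Add(935, Pow(465, Rational(1, 2))), 2) ≈ 9.1501e+5)
Pow(Add(-1519534, y), Rational(1, 2)) = Pow(Add(-1519534, Pow(Add(935, Pow(465, Rational(1, 2))), 2)), Rational(1, 2))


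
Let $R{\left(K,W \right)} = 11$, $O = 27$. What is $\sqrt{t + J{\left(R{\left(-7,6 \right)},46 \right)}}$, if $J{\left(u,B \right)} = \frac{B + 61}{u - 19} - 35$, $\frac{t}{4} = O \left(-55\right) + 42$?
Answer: $\frac{i \sqrt{93126}}{4} \approx 76.291 i$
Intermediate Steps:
$t = -5772$ ($t = 4 \left(27 \left(-55\right) + 42\right) = 4 \left(-1485 + 42\right) = 4 \left(-1443\right) = -5772$)
$J{\left(u,B \right)} = -35 + \frac{61 + B}{-19 + u}$ ($J{\left(u,B \right)} = \frac{61 + B}{-19 + u} - 35 = -35 + \frac{61 + B}{-19 + u}$)
$\sqrt{t + J{\left(R{\left(-7,6 \right)},46 \right)}} = \sqrt{-5772 + \frac{726 + 46 - 385}{-19 + 11}} = \sqrt{-5772 + \frac{726 + 46 - 385}{-8}} = \sqrt{-5772 - \frac{387}{8}} = \sqrt{- \frac{46563}{8}} = \frac{i \sqrt{93126}}{4}$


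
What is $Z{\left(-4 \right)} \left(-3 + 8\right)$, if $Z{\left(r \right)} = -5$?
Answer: $-25$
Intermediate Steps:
$Z{\left(-4 \right)} \left(-3 + 8\right) = - 5 \left(-3 + 8\right) = \left(-5\right) 5 = -25$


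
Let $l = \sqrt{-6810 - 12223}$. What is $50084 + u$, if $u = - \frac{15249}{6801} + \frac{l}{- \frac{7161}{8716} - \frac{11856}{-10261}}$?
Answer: $\frac{113535345}{2267} + \frac{89434876 i \sqrt{19033}}{29857875} \approx 50082.0 + 413.24 i$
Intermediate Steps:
$l = i \sqrt{19033}$ ($l = \sqrt{-19033} = i \sqrt{19033} \approx 137.96 i$)
$u = - \frac{5083}{2267} + \frac{89434876 i \sqrt{19033}}{29857875}$ ($u = - \frac{15249}{6801} + \frac{i \sqrt{19033}}{- \frac{7161}{8716} - \frac{11856}{-10261}} = \left(-15249\right) \frac{1}{6801} + \frac{i \sqrt{19033}}{\left(-7161\right) \frac{1}{8716} - - \frac{11856}{10261}} = - \frac{5083}{2267} + \frac{i \sqrt{19033}}{- \frac{7161}{8716} + \frac{11856}{10261}} = - \frac{5083}{2267} + \frac{i \sqrt{19033}}{\frac{29857875}{89434876}} = - \frac{5083}{2267} + i \sqrt{19033} \cdot \frac{89434876}{29857875} = - \frac{5083}{2267} + \frac{89434876 i \sqrt{19033}}{29857875} \approx -2.2422 + 413.24 i$)
$50084 + u = 50084 - \left(\frac{5083}{2267} - \frac{89434876 i \sqrt{19033}}{29857875}\right) = \frac{113535345}{2267} + \frac{89434876 i \sqrt{19033}}{29857875}$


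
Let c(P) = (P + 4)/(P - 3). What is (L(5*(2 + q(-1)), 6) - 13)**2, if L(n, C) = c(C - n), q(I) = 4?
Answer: 109561/729 ≈ 150.29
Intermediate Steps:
c(P) = (4 + P)/(-3 + P)
L(n, C) = (4 + C - n)/(-3 + C - n) (L(n, C) = (4 + (C - n))/(-3 + (C - n)) = (4 + C - n)/(-3 + C - n))
(L(5*(2 + q(-1)), 6) - 13)**2 = ((-4 + 5*(2 + 4) - 1*6)/(3 + 5*(2 + 4) - 1*6) - 13)**2 = ((-4 + 5*6 - 6)/(3 + 5*6 - 6) - 13)**2 = ((-4 + 30 - 6)/(3 + 30 - 6) - 13)**2 = (20/27 - 13)**2 = (-331/27)**2 = 109561/729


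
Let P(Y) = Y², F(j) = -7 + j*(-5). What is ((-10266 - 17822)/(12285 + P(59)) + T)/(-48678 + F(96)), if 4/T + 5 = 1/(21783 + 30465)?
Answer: 5316324452/101247797074105 ≈ 5.2508e-5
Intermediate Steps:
F(j) = -7 - 5*j
T = -208992/261239 (T = 4/(-5 + 1/(21783 + 30465)) = 4/(-5 + 1/52248) = 4/(-261239/52248) = 4*(-52248/261239) = -208992/261239 ≈ -0.80000)
((-10266 - 17822)/(12285 + P(59)) + T)/(-48678 + F(96)) = ((-10266 - 17822)/(12285 + 59²) - 208992/261239)/(-48678 + (-7 - 5*96)) = (-28088/(12285 + 3481) - 208992/261239)/(-48678 + (-7 - 480)) = (-28088/15766 - 208992/261239)/(-48678 - 487) = (-28088*1/15766 - 208992/261239)/(-49165) = (-14044/7883 - 208992/261239)*(-1/49165) = -5316324452/2059347037*(-1/49165) = 5316324452/101247797074105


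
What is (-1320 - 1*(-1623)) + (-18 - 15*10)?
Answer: 135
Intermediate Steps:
(-1320 - 1*(-1623)) + (-18 - 15*10) = (-1320 + 1623) + (-18 - 150) = 303 - 168 = 135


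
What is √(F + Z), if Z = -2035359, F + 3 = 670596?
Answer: I*√1364766 ≈ 1168.2*I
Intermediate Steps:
F = 670593 (F = -3 + 670596 = 670593)
√(F + Z) = √(670593 - 2035359) = √(-1364766) = I*√1364766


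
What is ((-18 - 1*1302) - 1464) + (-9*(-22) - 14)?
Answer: -2600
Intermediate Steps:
((-18 - 1*1302) - 1464) + (-9*(-22) - 14) = ((-18 - 1302) - 1464) + (198 - 14) = (-1320 - 1464) + 184 = -2784 + 184 = -2600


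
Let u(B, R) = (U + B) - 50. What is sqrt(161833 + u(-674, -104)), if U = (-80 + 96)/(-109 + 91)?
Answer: sqrt(1449973)/3 ≈ 401.38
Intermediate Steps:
U = -8/9 (U = 16/(-18) = 16*(-1/18) = -8/9 ≈ -0.88889)
u(B, R) = -458/9 + B (u(B, R) = (-8/9 + B) - 50 = -458/9 + B)
sqrt(161833 + u(-674, -104)) = sqrt(161833 + (-458/9 - 674)) = sqrt(161833 - 6524/9) = sqrt(1449973/9) = sqrt(1449973)/3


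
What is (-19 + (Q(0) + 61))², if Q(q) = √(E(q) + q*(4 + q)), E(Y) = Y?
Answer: 1764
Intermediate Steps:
Q(q) = √(q + q*(4 + q))
(-19 + (Q(0) + 61))² = (-19 + (√(0*(5 + 0)) + 61))² = (-19 + (√(0*5) + 61))² = (-19 + (√0 + 61))² = (-19 + (0 + 61))² = (-19 + 61)² = 42² = 1764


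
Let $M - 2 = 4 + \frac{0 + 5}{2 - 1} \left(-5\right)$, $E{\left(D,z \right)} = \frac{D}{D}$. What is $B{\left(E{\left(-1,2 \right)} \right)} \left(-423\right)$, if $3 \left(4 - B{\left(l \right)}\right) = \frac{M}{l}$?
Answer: $-4371$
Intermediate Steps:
$E{\left(D,z \right)} = 1$
$M = -19$ ($M = 2 + \left(4 + \frac{0 + 5}{2 - 1} \left(-5\right)\right) = 2 + \left(4 + \frac{5}{1} \left(-5\right)\right) = 2 + \left(4 + 5 \cdot 1 \left(-5\right)\right) = 2 + \left(4 + 5 \left(-5\right)\right) = 2 + \left(4 - 25\right) = 2 - 21 = -19$)
$B{\left(l \right)} = 4 + \frac{19}{3 l}$ ($B{\left(l \right)} = 4 - \frac{\left(-19\right) \frac{1}{l}}{3} = 4 + \frac{19}{3 l}$)
$B{\left(E{\left(-1,2 \right)} \right)} \left(-423\right) = \left(4 + \frac{19}{3 \cdot 1}\right) \left(-423\right) = \left(4 + \frac{19}{3} \cdot 1\right) \left(-423\right) = \left(4 + \frac{19}{3}\right) \left(-423\right) = \frac{31}{3} \left(-423\right) = -4371$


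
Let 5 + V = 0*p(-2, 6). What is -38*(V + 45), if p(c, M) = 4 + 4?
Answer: -1520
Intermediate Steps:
p(c, M) = 8
V = -5 (V = -5 + 0*8 = -5 + 0 = -5)
-38*(V + 45) = -38*(-5 + 45) = -38*40 = -1520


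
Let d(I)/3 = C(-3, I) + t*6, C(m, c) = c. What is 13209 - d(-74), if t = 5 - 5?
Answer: 13431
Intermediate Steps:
t = 0
d(I) = 3*I (d(I) = 3*(I + 0*6) = 3*(I + 0) = 3*I)
13209 - d(-74) = 13209 - 3*(-74) = 13209 - 1*(-222) = 13209 + 222 = 13431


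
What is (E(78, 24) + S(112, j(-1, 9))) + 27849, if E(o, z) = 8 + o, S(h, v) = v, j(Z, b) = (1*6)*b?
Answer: 27989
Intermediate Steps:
j(Z, b) = 6*b
(E(78, 24) + S(112, j(-1, 9))) + 27849 = ((8 + 78) + 6*9) + 27849 = (86 + 54) + 27849 = 140 + 27849 = 27989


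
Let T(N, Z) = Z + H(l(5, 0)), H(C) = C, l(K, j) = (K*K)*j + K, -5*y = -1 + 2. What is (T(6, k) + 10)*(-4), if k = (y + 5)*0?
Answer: -60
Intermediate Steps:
y = -⅕ (y = -(-1 + 2)/5 = -⅕*1 = -⅕ ≈ -0.20000)
l(K, j) = K + j*K² (l(K, j) = K²*j + K = j*K² + K = K + j*K²)
k = 0 (k = (-⅕ + 5)*0 = (24/5)*0 = 0)
T(N, Z) = 5 + Z (T(N, Z) = Z + 5*(1 + 5*0) = Z + 5*(1 + 0) = Z + 5*1 = Z + 5 = 5 + Z)
(T(6, k) + 10)*(-4) = ((5 + 0) + 10)*(-4) = (5 + 10)*(-4) = 15*(-4) = -60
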